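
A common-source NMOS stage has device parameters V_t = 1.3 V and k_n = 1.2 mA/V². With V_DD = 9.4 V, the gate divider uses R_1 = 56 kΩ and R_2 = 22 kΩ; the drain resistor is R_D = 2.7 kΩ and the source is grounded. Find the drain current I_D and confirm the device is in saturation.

I_D ≈ 1.1 mA

V_G = V_DD·R_2/(R_1+R_2) = 9.4×22/78 = 2.65 V. With the source grounded, V_GS = V_G = 2.65 V.
Assume saturation: I_D = (k_n/2)(V_GS − V_t)² = (1.2/2)×(2.65 − 1.3)² = 0.6×1.35² = 1.1 mA.
V_DS = V_DD − I_D·R_D = 9.4 − 1.1×2.7 = 6.44 V.
Saturation requires V_DS ≥ V_GS − V_t = 1.35 V; 6.44 ≥ 1.35 ✓.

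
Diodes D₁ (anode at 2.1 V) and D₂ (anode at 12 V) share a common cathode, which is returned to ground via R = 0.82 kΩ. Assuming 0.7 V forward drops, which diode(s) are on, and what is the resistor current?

Only D₂ conducts; I_R ≈ 14 mA

Assume both conduct. Then node N would need to be at both 2.1−0.7 = 1.4 V and 12−0.7 = 11.3 V, which is impossible.
Assume only D₂ conducts: V_N = 12 − 0.7 = 11.3 V, so I_R = 11.3/0.82 = 13.8 mA.
Check D₁: its anode-to-cathode voltage is 2.1 − 11.3 = -9.2 V < 0.7 V, so it is off. The assumption is consistent.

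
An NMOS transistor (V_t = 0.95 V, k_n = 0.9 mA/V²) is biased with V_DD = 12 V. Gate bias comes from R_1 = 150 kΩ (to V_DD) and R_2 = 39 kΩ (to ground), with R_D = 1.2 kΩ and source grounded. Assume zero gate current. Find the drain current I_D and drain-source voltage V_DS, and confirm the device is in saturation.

I_D ≈ 1 mA, V_DS ≈ 11 V

V_G = V_DD·R_2/(R_1+R_2) = 12×39/189 = 2.48 V. With the source grounded, V_GS = V_G = 2.48 V.
Assume saturation: I_D = (k_n/2)(V_GS − V_t)² = (0.9/2)×(2.48 − 0.95)² = 0.45×1.53² = 1.05 mA.
V_DS = V_DD − I_D·R_D = 12 − 1.05×1.2 = 10.7 V.
Saturation requires V_DS ≥ V_GS − V_t = 1.53 V; 10.7 ≥ 1.53 ✓.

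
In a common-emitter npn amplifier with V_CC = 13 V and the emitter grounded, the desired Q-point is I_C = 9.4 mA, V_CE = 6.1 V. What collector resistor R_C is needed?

R_C ≈ 0.73 kΩ

Collector loop: V_CC = I_C·R_C + V_CE.
R_C = (V_CC − V_CE)/I_C = (13 − 6.1)/9.4 = 0.734 kΩ.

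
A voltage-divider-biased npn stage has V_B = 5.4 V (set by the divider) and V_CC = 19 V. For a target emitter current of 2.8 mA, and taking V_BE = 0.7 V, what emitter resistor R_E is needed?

V_E = V_B − V_BE = 5.4 − 0.7 = 4.7 V.
R_E = V_E / I_E = 4.7 / 2.8 = 1.68 kΩ.

R_E ≈ 1.7 kΩ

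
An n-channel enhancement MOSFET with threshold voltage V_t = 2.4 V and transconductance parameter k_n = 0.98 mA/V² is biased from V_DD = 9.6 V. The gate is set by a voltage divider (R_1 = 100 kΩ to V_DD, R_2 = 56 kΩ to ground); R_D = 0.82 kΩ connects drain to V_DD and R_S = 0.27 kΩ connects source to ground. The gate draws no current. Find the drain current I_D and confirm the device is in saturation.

I_D ≈ 0.43 mA

V_G = V_DD·R_2/(R_1+R_2) = 9.6×56/156 = 3.45 V.
Assume saturation: I_D = (k_n/2)(V_GS − V_t)² with V_GS = V_G − I_D·R_S = 3.45 − 0.27·I_D.
Substituting gives 0.0357·I_D² − 1.28·I_D + 0.536 = 0, with roots I_D = 0.425 or 35.3 mA.
The root I_D = 35.3 mA gives V_GS = -6.09 V ≤ V_t, so take I_D = 0.425 mA.
Then V_GS = 3.33 V and V_DS = V_DD − I_D(R_D+R_S) = 9.6 − 0.425×1.09 = 9.14 V.
Saturation requires V_DS ≥ V_GS − V_t = 0.931 V; 9.14 ≥ 0.931 ✓.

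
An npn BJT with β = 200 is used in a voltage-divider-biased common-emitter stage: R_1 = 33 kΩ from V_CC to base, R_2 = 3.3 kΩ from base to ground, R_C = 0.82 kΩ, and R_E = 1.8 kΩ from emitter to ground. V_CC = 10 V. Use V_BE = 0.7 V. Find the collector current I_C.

Thevenize the base divider: V_Th = V_CC·R_2/(R_1+R_2) = 10×3.3/36.3 = 0.909 V, R_Th = R_1‖R_2 = 3 kΩ.
Base-emitter loop: V_Th = I_B·R_Th + V_BE + (β+1)I_B·R_E, so I_B = (0.909 − 0.7) / (3 + 201×1.8) = 0.000573 mA.
I_C = β·I_B = 200×0.000573 = 0.115 mA, and I_E = (β+1)I_B = 0.115 mA.
V_CE = V_CC − I_C·R_C − I_E·R_E = 10 − 0.115×0.82 − 0.115×1.8 = 9.7 V.
V_CE = 9.7 V > 0.2 V confirms active-region operation.

I_C ≈ 0.11 mA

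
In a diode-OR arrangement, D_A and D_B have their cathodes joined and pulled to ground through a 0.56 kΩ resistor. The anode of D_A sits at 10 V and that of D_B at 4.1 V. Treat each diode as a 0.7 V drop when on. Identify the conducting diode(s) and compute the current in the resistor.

Assume both conduct. Then node N would need to be at both 10−0.7 = 9.3 V and 4.1−0.7 = 3.4 V, which is impossible.
Assume only D_A conducts: V_N = 10 − 0.7 = 9.3 V, so I_R = 9.3/0.56 = 16.6 mA.
Check D_B: its anode-to-cathode voltage is 4.1 − 9.3 = -5.2 V < 0.7 V, so it is off. The assumption is consistent.

Only D_A conducts; I_R ≈ 17 mA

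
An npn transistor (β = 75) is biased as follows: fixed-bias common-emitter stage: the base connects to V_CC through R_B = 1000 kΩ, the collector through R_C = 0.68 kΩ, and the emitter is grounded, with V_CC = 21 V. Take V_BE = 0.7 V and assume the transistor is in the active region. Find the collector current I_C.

Base loop: V_CC = I_B·R_B + V_BE, so I_B = (21 − 0.7)/1000 kΩ = 0.0203 mA.
In the active region I_C = β·I_B = 75 × 0.0203 = 1.52 mA.
Collector loop: V_CE = V_CC − I_C·R_C = 21 − 1.52×0.68 = 20 V.
Since V_CE = 20 V > V_CE(sat) ≈ 0.2 V, the transistor is in the active region as assumed.

I_C ≈ 1.5 mA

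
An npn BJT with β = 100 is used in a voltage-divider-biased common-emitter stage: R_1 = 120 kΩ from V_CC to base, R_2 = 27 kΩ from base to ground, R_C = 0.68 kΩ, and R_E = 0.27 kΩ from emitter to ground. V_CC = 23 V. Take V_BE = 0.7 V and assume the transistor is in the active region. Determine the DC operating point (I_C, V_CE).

Thevenize the base divider: V_Th = V_CC·R_2/(R_1+R_2) = 23×27/147 = 4.22 V, R_Th = R_1‖R_2 = 22 kΩ.
Base-emitter loop: V_Th = I_B·R_Th + V_BE + (β+1)I_B·R_E, so I_B = (4.22 − 0.7) / (22 + 101×0.27) = 0.0715 mA.
I_C = β·I_B = 100×0.0715 = 7.15 mA, and I_E = (β+1)I_B = 7.22 mA.
V_CE = V_CC − I_C·R_C − I_E·R_E = 23 − 7.15×0.68 − 7.22×0.27 = 16.2 V.
V_CE = 16.2 V > 0.2 V confirms active-region operation.

I_C ≈ 7.1 mA, V_CE ≈ 16 V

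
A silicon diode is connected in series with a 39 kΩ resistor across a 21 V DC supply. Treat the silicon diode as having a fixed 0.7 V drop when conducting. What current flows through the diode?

I ≈ 0.52 mA

KVL around the loop: 21 = V_D + I·R = 0.7 + I × 39 kΩ.
So I = (21 − 0.7) / 39 kΩ = 20.3 / 39 = 0.521 mA.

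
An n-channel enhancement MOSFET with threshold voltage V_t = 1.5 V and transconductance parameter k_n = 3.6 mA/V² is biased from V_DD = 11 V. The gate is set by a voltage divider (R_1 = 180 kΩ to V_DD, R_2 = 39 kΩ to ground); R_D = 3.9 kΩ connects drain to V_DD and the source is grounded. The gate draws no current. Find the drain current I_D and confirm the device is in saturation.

V_G = V_DD·R_2/(R_1+R_2) = 11×39/219 = 1.96 V. With the source grounded, V_GS = V_G = 1.96 V.
Assume saturation: I_D = (k_n/2)(V_GS − V_t)² = (3.6/2)×(1.96 − 1.5)² = 1.8×0.459² = 0.379 mA.
V_DS = V_DD − I_D·R_D = 11 − 0.379×3.9 = 9.52 V.
Saturation requires V_DS ≥ V_GS − V_t = 0.459 V; 9.52 ≥ 0.459 ✓.

I_D ≈ 0.38 mA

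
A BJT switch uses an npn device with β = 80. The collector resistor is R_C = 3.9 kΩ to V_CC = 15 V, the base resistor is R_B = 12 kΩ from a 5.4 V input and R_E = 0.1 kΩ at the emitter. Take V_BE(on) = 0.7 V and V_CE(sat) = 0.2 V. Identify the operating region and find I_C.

saturation; I_C ≈ 3.7 mA

Assume active: I_B = (5.4 − 0.7)/(12 + 81×0.1) = 0.234 mA, I_C = β·I_B = 18.7 mA.
Then V_CE = 15 − 18.7×3.9 − 18.9×0.1 = -59.8 V < 0.2 V — the active assumption fails.
Re-solve with V_CE = 0.2 V. KCL at the emitter: V_E/R_E = (V_BB−0.7−V_E)/R_B + (V_CC−0.2−V_E)/R_C, giving V_E = 0.405 V.
I_C = (V_CC − 0.2 − V_E)/R_C = (14.8 − 0.405)/3.9 = 3.69 mA.
Check: I_B = (4.7 − 0.405)/12 = 0.358 mA, and β·I_B = 28.6 mA > I_C, confirming saturation.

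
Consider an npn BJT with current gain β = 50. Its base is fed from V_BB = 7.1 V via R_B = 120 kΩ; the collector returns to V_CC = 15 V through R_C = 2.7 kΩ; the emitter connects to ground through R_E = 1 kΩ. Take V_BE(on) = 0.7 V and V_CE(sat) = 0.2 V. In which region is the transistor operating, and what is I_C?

active; I_C ≈ 1.9 mA

Assume active. Base-emitter loop: I_B = (V_BB − V_BE)/(R_B + (β+1)R_E) = (7.1 − 0.7)/(120 + 51×1) = 0.0374 mA.
I_C = β·I_B = 50×0.0374 = 1.87 mA.
V_CE = V_CC − I_C·R_C − I_E·R_E = 15 − 1.87×2.7 − 1.91×1 = 8.04 V > V_CE(sat), so the active-region assumption holds.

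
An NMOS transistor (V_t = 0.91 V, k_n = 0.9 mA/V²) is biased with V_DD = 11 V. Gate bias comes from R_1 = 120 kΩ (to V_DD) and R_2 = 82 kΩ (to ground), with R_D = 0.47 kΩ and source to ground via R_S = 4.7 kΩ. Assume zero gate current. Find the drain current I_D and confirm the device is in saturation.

V_G = V_DD·R_2/(R_1+R_2) = 11×82/202 = 4.47 V.
Assume saturation: I_D = (k_n/2)(V_GS − V_t)² with V_GS = V_G − I_D·R_S = 4.47 − 4.7·I_D.
Substituting gives 9.94·I_D² − 16·I_D + 5.69 = 0, with roots I_D = 0.526 or 1.09 mA.
The root I_D = 1.09 mA gives V_GS = -0.644 V ≤ V_t, so take I_D = 0.526 mA.
Then V_GS = 1.99 V and V_DS = V_DD − I_D(R_D+R_S) = 11 − 0.526×5.17 = 8.28 V.
Saturation requires V_DS ≥ V_GS − V_t = 1.08 V; 8.28 ≥ 1.08 ✓.

I_D ≈ 0.53 mA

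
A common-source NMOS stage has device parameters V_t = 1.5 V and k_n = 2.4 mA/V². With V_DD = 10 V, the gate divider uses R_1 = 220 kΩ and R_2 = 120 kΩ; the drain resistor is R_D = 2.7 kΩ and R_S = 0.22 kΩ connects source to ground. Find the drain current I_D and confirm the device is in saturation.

I_D ≈ 2.6 mA

V_G = V_DD·R_2/(R_1+R_2) = 10×120/340 = 3.53 V.
Assume saturation: I_D = (k_n/2)(V_GS − V_t)² with V_GS = V_G − I_D·R_S = 3.53 − 0.22·I_D.
Substituting gives 0.0581·I_D² − 2.07·I_D + 4.94 = 0, with roots I_D = 2.57 or 33.1 mA.
The root I_D = 33.1 mA gives V_GS = -3.75 V ≤ V_t, so take I_D = 2.57 mA.
Then V_GS = 2.96 V and V_DS = V_DD − I_D(R_D+R_S) = 10 − 2.57×2.92 = 2.49 V.
Saturation requires V_DS ≥ V_GS − V_t = 1.46 V; 2.49 ≥ 1.46 ✓.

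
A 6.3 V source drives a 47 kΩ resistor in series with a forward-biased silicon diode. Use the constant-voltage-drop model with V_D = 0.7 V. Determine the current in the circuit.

KVL around the loop: 6.3 = V_D + I·R = 0.7 + I × 47 kΩ.
So I = (6.3 − 0.7) / 47 kΩ = 5.6 / 47 = 0.119 mA.

I ≈ 0.12 mA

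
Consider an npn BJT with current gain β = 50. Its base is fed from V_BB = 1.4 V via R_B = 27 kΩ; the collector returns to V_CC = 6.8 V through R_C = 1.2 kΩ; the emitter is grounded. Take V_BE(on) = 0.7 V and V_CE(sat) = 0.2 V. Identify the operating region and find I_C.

active; I_C ≈ 1.3 mA

Assume active. Base-emitter loop: I_B = (V_BB − V_BE)/R_B = (1.4 − 0.7)/27 = 0.0259 mA.
I_C = β·I_B = 50×0.0259 = 1.3 mA.
V_CE = V_CC − I_C·R_C = 6.8 − 1.3×1.2 = 5.24 V > V_CE(sat), so the active-region assumption holds.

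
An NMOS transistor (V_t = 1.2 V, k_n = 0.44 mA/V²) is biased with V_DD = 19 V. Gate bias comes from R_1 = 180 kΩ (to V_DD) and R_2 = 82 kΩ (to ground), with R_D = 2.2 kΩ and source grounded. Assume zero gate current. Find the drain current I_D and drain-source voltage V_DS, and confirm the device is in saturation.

I_D ≈ 5 mA, V_DS ≈ 8.1 V

V_G = V_DD·R_2/(R_1+R_2) = 19×82/262 = 5.95 V. With the source grounded, V_GS = V_G = 5.95 V.
Assume saturation: I_D = (k_n/2)(V_GS − V_t)² = (0.44/2)×(5.95 − 1.2)² = 0.22×4.75² = 4.96 mA.
V_DS = V_DD − I_D·R_D = 19 − 4.96×2.2 = 8.1 V.
Saturation requires V_DS ≥ V_GS − V_t = 4.75 V; 8.1 ≥ 4.75 ✓.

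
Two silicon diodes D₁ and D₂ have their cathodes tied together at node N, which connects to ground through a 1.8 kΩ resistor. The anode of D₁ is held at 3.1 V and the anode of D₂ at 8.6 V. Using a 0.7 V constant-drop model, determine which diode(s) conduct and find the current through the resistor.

Only D₂ conducts; I_R ≈ 4.4 mA

Assume both conduct. Then node N would need to be at both 3.1−0.7 = 2.4 V and 8.6−0.7 = 7.9 V, which is impossible.
Assume only D₂ conducts: V_N = 8.6 − 0.7 = 7.9 V, so I_R = 7.9/1.8 = 4.39 mA.
Check D₁: its anode-to-cathode voltage is 3.1 − 7.9 = -4.8 V < 0.7 V, so it is off. The assumption is consistent.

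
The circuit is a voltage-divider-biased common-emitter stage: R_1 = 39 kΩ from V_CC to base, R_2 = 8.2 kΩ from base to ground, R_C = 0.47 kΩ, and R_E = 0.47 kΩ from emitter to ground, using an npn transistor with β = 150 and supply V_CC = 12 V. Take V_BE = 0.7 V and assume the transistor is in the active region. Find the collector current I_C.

I_C ≈ 2.7 mA

Thevenize the base divider: V_Th = V_CC·R_2/(R_1+R_2) = 12×8.2/47.2 = 2.08 V, R_Th = R_1‖R_2 = 6.78 kΩ.
Base-emitter loop: V_Th = I_B·R_Th + V_BE + (β+1)I_B·R_E, so I_B = (2.08 − 0.7) / (6.78 + 151×0.47) = 0.0178 mA.
I_C = β·I_B = 150×0.0178 = 2.67 mA, and I_E = (β+1)I_B = 2.69 mA.
V_CE = V_CC − I_C·R_C − I_E·R_E = 12 − 2.67×0.47 − 2.69×0.47 = 9.48 V.
V_CE = 9.48 V > 0.2 V confirms active-region operation.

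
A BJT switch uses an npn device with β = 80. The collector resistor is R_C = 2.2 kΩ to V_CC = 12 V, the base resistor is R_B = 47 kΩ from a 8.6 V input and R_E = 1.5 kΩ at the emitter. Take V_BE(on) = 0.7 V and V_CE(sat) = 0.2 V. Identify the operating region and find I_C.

saturation; I_C ≈ 3.2 mA

Assume active: I_B = (8.6 − 0.7)/(47 + 81×1.5) = 0.0469 mA, I_C = β·I_B = 3.75 mA.
Then V_CE = 12 − 3.75×2.2 − 3.8×1.5 = -1.95 V < 0.2 V — the active assumption fails.
Re-solve with V_CE = 0.2 V. KCL at the emitter: V_E/R_E = (V_BB−0.7−V_E)/R_B + (V_CC−0.2−V_E)/R_C, giving V_E = 4.84 V.
I_C = (V_CC − 0.2 − V_E)/R_C = (11.8 − 4.84)/2.2 = 3.16 mA.
Check: I_B = (7.9 − 4.84)/47 = 0.0651 mA, and β·I_B = 5.21 mA > I_C, confirming saturation.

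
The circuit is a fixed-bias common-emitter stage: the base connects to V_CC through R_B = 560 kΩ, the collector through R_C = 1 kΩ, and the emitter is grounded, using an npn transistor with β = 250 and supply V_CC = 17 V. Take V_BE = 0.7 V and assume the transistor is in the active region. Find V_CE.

Base loop: V_CC = I_B·R_B + V_BE, so I_B = (17 − 0.7)/560 kΩ = 0.0291 mA.
In the active region I_C = β·I_B = 250 × 0.0291 = 7.28 mA.
Collector loop: V_CE = V_CC − I_C·R_C = 17 − 7.28×1 = 9.72 V.
Since V_CE = 9.72 V > V_CE(sat) ≈ 0.2 V, the transistor is in the active region as assumed.

V_CE ≈ 9.7 V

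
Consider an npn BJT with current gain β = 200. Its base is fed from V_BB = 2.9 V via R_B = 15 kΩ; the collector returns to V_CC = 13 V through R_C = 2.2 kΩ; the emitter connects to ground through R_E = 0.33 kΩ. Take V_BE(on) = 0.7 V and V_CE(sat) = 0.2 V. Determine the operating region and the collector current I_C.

Assume active: I_B = (2.9 − 0.7)/(15 + 201×0.33) = 0.0271 mA, I_C = β·I_B = 5.41 mA.
Then V_CE = 13 − 5.41×2.2 − 5.44×0.33 = -0.696 V < 0.2 V — the active assumption fails.
Re-solve with V_CE = 0.2 V. KCL at the emitter: V_E/R_E = (V_BB−0.7−V_E)/R_B + (V_CC−0.2−V_E)/R_C, giving V_E = 1.68 V.
I_C = (V_CC − 0.2 − V_E)/R_C = (12.8 − 1.68)/2.2 = 5.05 mA.
Check: I_B = (2.2 − 1.68)/15 = 0.0347 mA, and β·I_B = 6.94 mA > I_C, confirming saturation.

saturation; I_C ≈ 5.1 mA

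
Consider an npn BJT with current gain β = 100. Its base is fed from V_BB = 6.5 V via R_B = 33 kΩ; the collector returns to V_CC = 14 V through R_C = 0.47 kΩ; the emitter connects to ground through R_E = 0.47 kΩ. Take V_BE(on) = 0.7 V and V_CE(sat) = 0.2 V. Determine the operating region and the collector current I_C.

active; I_C ≈ 7.2 mA

Assume active. Base-emitter loop: I_B = (V_BB − V_BE)/(R_B + (β+1)R_E) = (6.5 − 0.7)/(33 + 101×0.47) = 0.0721 mA.
I_C = β·I_B = 100×0.0721 = 7.21 mA.
V_CE = V_CC − I_C·R_C − I_E·R_E = 14 − 7.21×0.47 − 7.28×0.47 = 7.19 V > V_CE(sat), so the active-region assumption holds.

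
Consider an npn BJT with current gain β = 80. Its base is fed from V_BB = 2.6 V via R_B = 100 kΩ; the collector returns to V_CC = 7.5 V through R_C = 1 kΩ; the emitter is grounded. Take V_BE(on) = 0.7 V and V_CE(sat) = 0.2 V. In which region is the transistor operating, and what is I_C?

Assume active. Base-emitter loop: I_B = (V_BB − V_BE)/R_B = (2.6 − 0.7)/100 = 0.019 mA.
I_C = β·I_B = 80×0.019 = 1.52 mA.
V_CE = V_CC − I_C·R_C = 7.5 − 1.52×1 = 5.98 V > V_CE(sat), so the active-region assumption holds.

active; I_C ≈ 1.5 mA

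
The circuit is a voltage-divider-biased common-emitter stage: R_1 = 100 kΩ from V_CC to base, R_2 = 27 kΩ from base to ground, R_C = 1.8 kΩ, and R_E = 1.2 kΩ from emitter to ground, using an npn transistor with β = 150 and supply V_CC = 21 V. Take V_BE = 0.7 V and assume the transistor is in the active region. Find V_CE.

Thevenize the base divider: V_Th = V_CC·R_2/(R_1+R_2) = 21×27/127 = 4.46 V, R_Th = R_1‖R_2 = 21.3 kΩ.
Base-emitter loop: V_Th = I_B·R_Th + V_BE + (β+1)I_B·R_E, so I_B = (4.46 − 0.7) / (21.3 + 151×1.2) = 0.0186 mA.
I_C = β·I_B = 150×0.0186 = 2.79 mA, and I_E = (β+1)I_B = 2.81 mA.
V_CE = V_CC − I_C·R_C − I_E·R_E = 21 − 2.79×1.8 − 2.81×1.2 = 12.6 V.
V_CE = 12.6 V > 0.2 V confirms active-region operation.

V_CE ≈ 13 V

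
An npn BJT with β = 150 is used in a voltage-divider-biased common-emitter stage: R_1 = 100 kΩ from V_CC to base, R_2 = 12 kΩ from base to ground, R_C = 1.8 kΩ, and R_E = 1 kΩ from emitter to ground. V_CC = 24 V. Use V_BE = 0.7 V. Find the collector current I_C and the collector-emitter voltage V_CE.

I_C ≈ 1.7 mA, V_CE ≈ 19 V

Thevenize the base divider: V_Th = V_CC·R_2/(R_1+R_2) = 24×12/112 = 2.57 V, R_Th = R_1‖R_2 = 10.7 kΩ.
Base-emitter loop: V_Th = I_B·R_Th + V_BE + (β+1)I_B·R_E, so I_B = (2.57 − 0.7) / (10.7 + 151×1) = 0.0116 mA.
I_C = β·I_B = 150×0.0116 = 1.74 mA, and I_E = (β+1)I_B = 1.75 mA.
V_CE = V_CC − I_C·R_C − I_E·R_E = 24 − 1.74×1.8 − 1.75×1 = 19.1 V.
V_CE = 19.1 V > 0.2 V confirms active-region operation.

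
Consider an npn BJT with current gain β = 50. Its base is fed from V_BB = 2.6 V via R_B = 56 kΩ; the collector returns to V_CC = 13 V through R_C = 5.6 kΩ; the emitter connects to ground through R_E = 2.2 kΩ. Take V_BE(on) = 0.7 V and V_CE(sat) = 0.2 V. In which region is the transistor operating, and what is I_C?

active; I_C ≈ 0.56 mA

Assume active. Base-emitter loop: I_B = (V_BB − V_BE)/(R_B + (β+1)R_E) = (2.6 − 0.7)/(56 + 51×2.2) = 0.0113 mA.
I_C = β·I_B = 50×0.0113 = 0.565 mA.
V_CE = V_CC − I_C·R_C − I_E·R_E = 13 − 0.565×5.6 − 0.576×2.2 = 8.57 V > V_CE(sat), so the active-region assumption holds.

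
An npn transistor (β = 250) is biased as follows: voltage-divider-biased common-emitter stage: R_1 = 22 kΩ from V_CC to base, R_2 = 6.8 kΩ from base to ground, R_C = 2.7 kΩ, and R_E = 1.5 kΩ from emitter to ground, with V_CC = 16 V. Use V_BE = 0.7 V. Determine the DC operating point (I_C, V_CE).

Thevenize the base divider: V_Th = V_CC·R_2/(R_1+R_2) = 16×6.8/28.8 = 3.78 V, R_Th = R_1‖R_2 = 5.19 kΩ.
Base-emitter loop: V_Th = I_B·R_Th + V_BE + (β+1)I_B·R_E, so I_B = (3.78 − 0.7) / (5.19 + 251×1.5) = 0.00806 mA.
I_C = β·I_B = 250×0.00806 = 2.02 mA, and I_E = (β+1)I_B = 2.02 mA.
V_CE = V_CC − I_C·R_C − I_E·R_E = 16 − 2.02×2.7 − 2.02×1.5 = 7.52 V.
V_CE = 7.52 V > 0.2 V confirms active-region operation.

I_C ≈ 2 mA, V_CE ≈ 7.5 V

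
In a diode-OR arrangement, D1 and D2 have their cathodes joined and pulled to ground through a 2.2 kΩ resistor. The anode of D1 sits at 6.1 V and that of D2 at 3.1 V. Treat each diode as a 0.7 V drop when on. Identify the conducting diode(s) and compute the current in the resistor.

Assume both conduct. Then node N would need to be at both 6.1−0.7 = 5.4 V and 3.1−0.7 = 2.4 V, which is impossible.
Assume only D1 conducts: V_N = 6.1 − 0.7 = 5.4 V, so I_R = 5.4/2.2 = 2.45 mA.
Check D2: its anode-to-cathode voltage is 3.1 − 5.4 = -2.3 V < 0.7 V, so it is off. The assumption is consistent.

Only D1 conducts; I_R ≈ 2.5 mA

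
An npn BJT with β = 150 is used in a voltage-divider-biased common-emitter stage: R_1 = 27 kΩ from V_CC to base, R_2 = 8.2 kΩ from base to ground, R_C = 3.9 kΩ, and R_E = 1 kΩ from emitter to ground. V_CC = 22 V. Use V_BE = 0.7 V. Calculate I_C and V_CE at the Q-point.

Thevenize the base divider: V_Th = V_CC·R_2/(R_1+R_2) = 22×8.2/35.2 = 5.12 V, R_Th = R_1‖R_2 = 6.29 kΩ.
Base-emitter loop: V_Th = I_B·R_Th + V_BE + (β+1)I_B·R_E, so I_B = (5.12 − 0.7) / (6.29 + 151×1) = 0.0281 mA.
I_C = β·I_B = 150×0.0281 = 4.22 mA, and I_E = (β+1)I_B = 4.25 mA.
V_CE = V_CC − I_C·R_C − I_E·R_E = 22 − 4.22×3.9 − 4.25×1 = 1.29 V.
V_CE = 1.29 V > 0.2 V confirms active-region operation.

I_C ≈ 4.2 mA, V_CE ≈ 1.3 V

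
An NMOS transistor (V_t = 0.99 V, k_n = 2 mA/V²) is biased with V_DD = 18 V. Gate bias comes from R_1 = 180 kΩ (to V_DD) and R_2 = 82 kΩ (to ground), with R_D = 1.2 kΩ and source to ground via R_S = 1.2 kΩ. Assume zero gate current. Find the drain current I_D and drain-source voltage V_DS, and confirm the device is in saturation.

I_D ≈ 2.5 mA, V_DS ≈ 12 V

V_G = V_DD·R_2/(R_1+R_2) = 18×82/262 = 5.63 V.
Assume saturation: I_D = (k_n/2)(V_GS − V_t)² with V_GS = V_G − I_D·R_S = 5.63 − 1.2·I_D.
Substituting gives 1.44·I_D² − 12.1·I_D + 21.6 = 0, with roots I_D = 2.54 or 5.89 mA.
The root I_D = 5.89 mA gives V_GS = -1.44 V ≤ V_t, so take I_D = 2.54 mA.
Then V_GS = 2.58 V and V_DS = V_DD − I_D(R_D+R_S) = 18 − 2.54×2.4 = 11.9 V.
Saturation requires V_DS ≥ V_GS − V_t = 1.59 V; 11.9 ≥ 1.59 ✓.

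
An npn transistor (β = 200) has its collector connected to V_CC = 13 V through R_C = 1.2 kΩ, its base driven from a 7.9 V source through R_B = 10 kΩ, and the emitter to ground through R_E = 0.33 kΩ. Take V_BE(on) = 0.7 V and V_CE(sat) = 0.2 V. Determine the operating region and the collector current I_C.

saturation; I_C ≈ 8.3 mA

Assume active: I_B = (7.9 − 0.7)/(10 + 201×0.33) = 0.0943 mA, I_C = β·I_B = 18.9 mA.
Then V_CE = 13 − 18.9×1.2 − 19×0.33 = -15.9 V < 0.2 V — the active assumption fails.
Re-solve with V_CE = 0.2 V. KCL at the emitter: V_E/R_E = (V_BB−0.7−V_E)/R_B + (V_CC−0.2−V_E)/R_C, giving V_E = 2.87 V.
I_C = (V_CC − 0.2 − V_E)/R_C = (12.8 − 2.87)/1.2 = 8.27 mA.
Check: I_B = (7.2 − 2.87)/10 = 0.433 mA, and β·I_B = 86.5 mA > I_C, confirming saturation.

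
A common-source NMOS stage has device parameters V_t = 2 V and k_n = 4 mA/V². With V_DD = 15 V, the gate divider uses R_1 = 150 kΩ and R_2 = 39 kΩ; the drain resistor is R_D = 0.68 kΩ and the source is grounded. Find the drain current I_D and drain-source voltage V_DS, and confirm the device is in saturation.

V_G = V_DD·R_2/(R_1+R_2) = 15×39/189 = 3.1 V. With the source grounded, V_GS = V_G = 3.1 V.
Assume saturation: I_D = (k_n/2)(V_GS − V_t)² = (4/2)×(3.1 − 2)² = 2×1.1² = 2.4 mA.
V_DS = V_DD − I_D·R_D = 15 − 2.4×0.68 = 13.4 V.
Saturation requires V_DS ≥ V_GS − V_t = 1.1 V; 13.4 ≥ 1.1 ✓.

I_D ≈ 2.4 mA, V_DS ≈ 13 V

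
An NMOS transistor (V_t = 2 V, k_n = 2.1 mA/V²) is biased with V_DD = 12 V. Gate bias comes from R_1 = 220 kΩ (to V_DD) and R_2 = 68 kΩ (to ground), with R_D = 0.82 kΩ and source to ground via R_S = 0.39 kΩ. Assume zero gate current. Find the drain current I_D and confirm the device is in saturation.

V_G = V_DD·R_2/(R_1+R_2) = 12×68/288 = 2.83 V.
Assume saturation: I_D = (k_n/2)(V_GS − V_t)² with V_GS = V_G − I_D·R_S = 2.83 − 0.39·I_D.
Substituting gives 0.16·I_D² − 1.68·I_D + 0.729 = 0, with roots I_D = 0.453 or 10.1 mA.
The root I_D = 10.1 mA gives V_GS = -1.1 V ≤ V_t, so take I_D = 0.453 mA.
Then V_GS = 2.66 V and V_DS = V_DD − I_D(R_D+R_S) = 12 − 0.453×1.21 = 11.5 V.
Saturation requires V_DS ≥ V_GS − V_t = 0.657 V; 11.5 ≥ 0.657 ✓.

I_D ≈ 0.45 mA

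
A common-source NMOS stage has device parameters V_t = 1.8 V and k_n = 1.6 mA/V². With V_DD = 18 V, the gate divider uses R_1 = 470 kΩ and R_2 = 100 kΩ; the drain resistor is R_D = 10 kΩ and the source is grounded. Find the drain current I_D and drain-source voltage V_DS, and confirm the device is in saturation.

V_G = V_DD·R_2/(R_1+R_2) = 18×100/570 = 3.16 V. With the source grounded, V_GS = V_G = 3.16 V.
Assume saturation: I_D = (k_n/2)(V_GS − V_t)² = (1.6/2)×(3.16 − 1.8)² = 0.8×1.36² = 1.48 mA.
V_DS = V_DD − I_D·R_D = 18 − 1.48×10 = 3.25 V.
Saturation requires V_DS ≥ V_GS − V_t = 1.36 V; 3.25 ≥ 1.36 ✓.

I_D ≈ 1.5 mA, V_DS ≈ 3.2 V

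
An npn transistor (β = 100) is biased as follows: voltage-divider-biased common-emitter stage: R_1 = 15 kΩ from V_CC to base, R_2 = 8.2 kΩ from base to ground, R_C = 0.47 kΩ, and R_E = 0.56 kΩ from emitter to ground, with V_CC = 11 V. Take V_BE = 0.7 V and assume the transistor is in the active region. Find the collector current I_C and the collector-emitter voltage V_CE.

I_C ≈ 5.2 mA, V_CE ≈ 5.7 V

Thevenize the base divider: V_Th = V_CC·R_2/(R_1+R_2) = 11×8.2/23.2 = 3.89 V, R_Th = R_1‖R_2 = 5.3 kΩ.
Base-emitter loop: V_Th = I_B·R_Th + V_BE + (β+1)I_B·R_E, so I_B = (3.89 − 0.7) / (5.3 + 101×0.56) = 0.0515 mA.
I_C = β·I_B = 100×0.0515 = 5.15 mA, and I_E = (β+1)I_B = 5.2 mA.
V_CE = V_CC − I_C·R_C − I_E·R_E = 11 − 5.15×0.47 − 5.2×0.56 = 5.66 V.
V_CE = 5.66 V > 0.2 V confirms active-region operation.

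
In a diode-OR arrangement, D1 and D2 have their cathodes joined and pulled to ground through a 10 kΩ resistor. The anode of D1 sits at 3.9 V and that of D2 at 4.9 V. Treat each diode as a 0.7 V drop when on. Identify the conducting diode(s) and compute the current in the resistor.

Only D2 conducts; I_R ≈ 0.42 mA

Assume both conduct. Then node N would need to be at both 3.9−0.7 = 3.2 V and 4.9−0.7 = 4.2 V, which is impossible.
Assume only D2 conducts: V_N = 4.9 − 0.7 = 4.2 V, so I_R = 4.2/10 = 0.42 mA.
Check D1: its anode-to-cathode voltage is 3.9 − 4.2 = -0.3 V < 0.7 V, so it is off. The assumption is consistent.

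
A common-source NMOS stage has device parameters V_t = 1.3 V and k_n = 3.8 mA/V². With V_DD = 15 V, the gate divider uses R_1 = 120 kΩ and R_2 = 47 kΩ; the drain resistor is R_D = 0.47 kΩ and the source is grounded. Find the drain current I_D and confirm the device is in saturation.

V_G = V_DD·R_2/(R_1+R_2) = 15×47/167 = 4.22 V. With the source grounded, V_GS = V_G = 4.22 V.
Assume saturation: I_D = (k_n/2)(V_GS − V_t)² = (3.8/2)×(4.22 − 1.3)² = 1.9×2.92² = 16.2 mA.
V_DS = V_DD − I_D·R_D = 15 − 16.2×0.47 = 7.38 V.
Saturation requires V_DS ≥ V_GS − V_t = 2.92 V; 7.38 ≥ 2.92 ✓.

I_D ≈ 16 mA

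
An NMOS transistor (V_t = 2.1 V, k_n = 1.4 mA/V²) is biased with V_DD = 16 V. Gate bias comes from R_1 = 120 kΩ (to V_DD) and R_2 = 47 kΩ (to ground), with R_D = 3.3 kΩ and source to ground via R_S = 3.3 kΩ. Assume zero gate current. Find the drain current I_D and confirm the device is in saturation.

V_G = V_DD·R_2/(R_1+R_2) = 16×47/167 = 4.5 V.
Assume saturation: I_D = (k_n/2)(V_GS − V_t)² with V_GS = V_G − I_D·R_S = 4.5 − 3.3·I_D.
Substituting gives 7.62·I_D² − 12.1·I_D + 4.04 = 0, with roots I_D = 0.478 or 1.11 mA.
The root I_D = 1.11 mA gives V_GS = 0.841 V ≤ V_t, so take I_D = 0.478 mA.
Then V_GS = 2.93 V and V_DS = V_DD − I_D(R_D+R_S) = 16 − 0.478×6.6 = 12.8 V.
Saturation requires V_DS ≥ V_GS − V_t = 0.826 V; 12.8 ≥ 0.826 ✓.

I_D ≈ 0.48 mA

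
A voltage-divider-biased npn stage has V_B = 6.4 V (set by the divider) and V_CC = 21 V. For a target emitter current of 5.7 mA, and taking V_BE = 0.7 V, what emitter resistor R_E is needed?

R_E ≈ 1 kΩ

V_E = V_B − V_BE = 6.4 − 0.7 = 5.7 V.
R_E = V_E / I_E = 5.7 / 5.7 = 1 kΩ.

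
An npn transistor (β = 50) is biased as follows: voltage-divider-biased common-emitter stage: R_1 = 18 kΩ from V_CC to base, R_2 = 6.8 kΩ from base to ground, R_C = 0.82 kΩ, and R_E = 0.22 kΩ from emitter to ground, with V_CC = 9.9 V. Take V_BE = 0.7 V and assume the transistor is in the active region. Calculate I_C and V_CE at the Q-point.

I_C ≈ 6.2 mA, V_CE ≈ 3.4 V

Thevenize the base divider: V_Th = V_CC·R_2/(R_1+R_2) = 9.9×6.8/24.8 = 2.71 V, R_Th = R_1‖R_2 = 4.94 kΩ.
Base-emitter loop: V_Th = I_B·R_Th + V_BE + (β+1)I_B·R_E, so I_B = (2.71 − 0.7) / (4.94 + 51×0.22) = 0.125 mA.
I_C = β·I_B = 50×0.125 = 6.23 mA, and I_E = (β+1)I_B = 6.36 mA.
V_CE = V_CC − I_C·R_C − I_E·R_E = 9.9 − 6.23×0.82 − 6.36×0.22 = 3.39 V.
V_CE = 3.39 V > 0.2 V confirms active-region operation.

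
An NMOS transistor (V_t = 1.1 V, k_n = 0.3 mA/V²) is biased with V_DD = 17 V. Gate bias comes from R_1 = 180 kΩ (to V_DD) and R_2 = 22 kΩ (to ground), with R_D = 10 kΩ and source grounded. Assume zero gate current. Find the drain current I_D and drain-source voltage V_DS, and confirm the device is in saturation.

V_G = V_DD·R_2/(R_1+R_2) = 17×22/202 = 1.85 V. With the source grounded, V_GS = V_G = 1.85 V.
Assume saturation: I_D = (k_n/2)(V_GS − V_t)² = (0.3/2)×(1.85 − 1.1)² = 0.15×0.751² = 0.0847 mA.
V_DS = V_DD − I_D·R_D = 17 − 0.0847×10 = 16.2 V.
Saturation requires V_DS ≥ V_GS − V_t = 0.751 V; 16.2 ≥ 0.751 ✓.

I_D ≈ 0.085 mA, V_DS ≈ 16 V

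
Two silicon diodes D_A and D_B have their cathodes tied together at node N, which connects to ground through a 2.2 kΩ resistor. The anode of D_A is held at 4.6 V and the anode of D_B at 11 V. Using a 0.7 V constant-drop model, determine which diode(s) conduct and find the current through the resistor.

Assume both conduct. Then node N would need to be at both 4.6−0.7 = 3.9 V and 11−0.7 = 10.3 V, which is impossible.
Assume only D_B conducts: V_N = 11 − 0.7 = 10.3 V, so I_R = 10.3/2.2 = 4.68 mA.
Check D_A: its anode-to-cathode voltage is 4.6 − 10.3 = -5.7 V < 0.7 V, so it is off. The assumption is consistent.

Only D_B conducts; I_R ≈ 4.7 mA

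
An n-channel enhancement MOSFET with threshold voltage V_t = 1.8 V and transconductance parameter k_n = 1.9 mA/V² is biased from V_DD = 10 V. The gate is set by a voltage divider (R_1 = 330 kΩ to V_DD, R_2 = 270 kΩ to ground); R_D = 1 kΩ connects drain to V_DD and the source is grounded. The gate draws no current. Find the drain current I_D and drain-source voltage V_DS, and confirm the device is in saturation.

I_D ≈ 6.9 mA, V_DS ≈ 3.1 V

V_G = V_DD·R_2/(R_1+R_2) = 10×270/600 = 4.5 V. With the source grounded, V_GS = V_G = 4.5 V.
Assume saturation: I_D = (k_n/2)(V_GS − V_t)² = (1.9/2)×(4.5 − 1.8)² = 0.95×2.7² = 6.93 mA.
V_DS = V_DD − I_D·R_D = 10 − 6.93×1 = 3.07 V.
Saturation requires V_DS ≥ V_GS − V_t = 2.7 V; 3.07 ≥ 2.7 ✓.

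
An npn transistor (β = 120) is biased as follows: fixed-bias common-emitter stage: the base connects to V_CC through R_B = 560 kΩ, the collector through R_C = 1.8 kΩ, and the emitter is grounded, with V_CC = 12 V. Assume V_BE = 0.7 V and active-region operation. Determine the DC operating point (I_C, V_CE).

Base loop: V_CC = I_B·R_B + V_BE, so I_B = (12 − 0.7)/560 kΩ = 0.0202 mA.
In the active region I_C = β·I_B = 120 × 0.0202 = 2.42 mA.
Collector loop: V_CE = V_CC − I_C·R_C = 12 − 2.42×1.8 = 7.64 V.
Since V_CE = 7.64 V > V_CE(sat) ≈ 0.2 V, the transistor is in the active region as assumed.

I_C ≈ 2.4 mA, V_CE ≈ 7.6 V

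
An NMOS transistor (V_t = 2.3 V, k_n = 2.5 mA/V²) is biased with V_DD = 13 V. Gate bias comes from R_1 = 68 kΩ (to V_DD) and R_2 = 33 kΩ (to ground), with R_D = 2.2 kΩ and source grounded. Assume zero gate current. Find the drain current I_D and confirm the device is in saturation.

I_D ≈ 4.7 mA

V_G = V_DD·R_2/(R_1+R_2) = 13×33/101 = 4.25 V. With the source grounded, V_GS = V_G = 4.25 V.
Assume saturation: I_D = (k_n/2)(V_GS − V_t)² = (2.5/2)×(4.25 − 2.3)² = 1.25×1.95² = 4.74 mA.
V_DS = V_DD − I_D·R_D = 13 − 4.74×2.2 = 2.57 V.
Saturation requires V_DS ≥ V_GS − V_t = 1.95 V; 2.57 ≥ 1.95 ✓.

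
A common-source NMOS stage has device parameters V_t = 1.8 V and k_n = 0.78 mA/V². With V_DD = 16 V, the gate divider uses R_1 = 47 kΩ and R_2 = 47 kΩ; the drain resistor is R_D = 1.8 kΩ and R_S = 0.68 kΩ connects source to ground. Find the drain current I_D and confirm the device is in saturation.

I_D ≈ 4.3 mA

V_G = V_DD·R_2/(R_1+R_2) = 16×47/94 = 8 V.
Assume saturation: I_D = (k_n/2)(V_GS − V_t)² with V_GS = V_G − I_D·R_S = 8 − 0.68·I_D.
Substituting gives 0.18·I_D² − 4.29·I_D + 15 = 0, with roots I_D = 4.26 or 19.5 mA.
The root I_D = 19.5 mA gives V_GS = -5.28 V ≤ V_t, so take I_D = 4.26 mA.
Then V_GS = 5.1 V and V_DS = V_DD − I_D(R_D+R_S) = 16 − 4.26×2.48 = 5.44 V.
Saturation requires V_DS ≥ V_GS − V_t = 3.3 V; 5.44 ≥ 3.3 ✓.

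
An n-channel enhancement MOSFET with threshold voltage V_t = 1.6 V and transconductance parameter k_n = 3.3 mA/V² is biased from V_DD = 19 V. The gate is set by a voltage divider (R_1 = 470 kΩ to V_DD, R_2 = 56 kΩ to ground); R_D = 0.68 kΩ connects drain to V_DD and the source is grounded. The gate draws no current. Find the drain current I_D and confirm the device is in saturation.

I_D ≈ 0.29 mA

V_G = V_DD·R_2/(R_1+R_2) = 19×56/526 = 2.02 V. With the source grounded, V_GS = V_G = 2.02 V.
Assume saturation: I_D = (k_n/2)(V_GS − V_t)² = (3.3/2)×(2.02 − 1.6)² = 1.65×0.423² = 0.295 mA.
V_DS = V_DD − I_D·R_D = 19 − 0.295×0.68 = 18.8 V.
Saturation requires V_DS ≥ V_GS − V_t = 0.423 V; 18.8 ≥ 0.423 ✓.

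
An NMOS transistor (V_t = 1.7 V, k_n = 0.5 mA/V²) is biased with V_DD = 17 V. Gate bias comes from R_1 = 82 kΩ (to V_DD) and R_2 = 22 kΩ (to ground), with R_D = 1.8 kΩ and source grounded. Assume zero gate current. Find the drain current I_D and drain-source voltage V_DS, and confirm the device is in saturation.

V_G = V_DD·R_2/(R_1+R_2) = 17×22/104 = 3.6 V. With the source grounded, V_GS = V_G = 3.6 V.
Assume saturation: I_D = (k_n/2)(V_GS − V_t)² = (0.5/2)×(3.6 − 1.7)² = 0.25×1.9² = 0.899 mA.
V_DS = V_DD − I_D·R_D = 17 − 0.899×1.8 = 15.4 V.
Saturation requires V_DS ≥ V_GS − V_t = 1.9 V; 15.4 ≥ 1.9 ✓.

I_D ≈ 0.9 mA, V_DS ≈ 15 V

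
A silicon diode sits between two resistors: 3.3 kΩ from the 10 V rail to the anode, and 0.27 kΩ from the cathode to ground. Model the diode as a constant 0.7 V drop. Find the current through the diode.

The two resistors are in series with the diode, so KVL gives 10 = I·3.3 + 0.7 + I·0.27.
I = (10 − 0.7) / (3.3 + 0.27) kΩ = 9.3 / 3.57 = 2.61 mA.

I ≈ 2.6 mA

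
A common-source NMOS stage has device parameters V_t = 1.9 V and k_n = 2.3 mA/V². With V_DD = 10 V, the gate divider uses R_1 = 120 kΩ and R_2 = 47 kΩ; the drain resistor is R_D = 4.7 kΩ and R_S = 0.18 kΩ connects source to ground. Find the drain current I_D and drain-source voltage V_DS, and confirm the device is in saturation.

V_G = V_DD·R_2/(R_1+R_2) = 10×47/167 = 2.81 V.
Assume saturation: I_D = (k_n/2)(V_GS − V_t)² with V_GS = V_G − I_D·R_S = 2.81 − 0.18·I_D.
Substituting gives 0.0373·I_D² − 1.38·I_D + 0.961 = 0, with roots I_D = 0.711 or 36.3 mA.
The root I_D = 36.3 mA gives V_GS = -3.72 V ≤ V_t, so take I_D = 0.711 mA.
Then V_GS = 2.69 V and V_DS = V_DD − I_D(R_D+R_S) = 10 − 0.711×4.88 = 6.53 V.
Saturation requires V_DS ≥ V_GS − V_t = 0.786 V; 6.53 ≥ 0.786 ✓.

I_D ≈ 0.71 mA, V_DS ≈ 6.5 V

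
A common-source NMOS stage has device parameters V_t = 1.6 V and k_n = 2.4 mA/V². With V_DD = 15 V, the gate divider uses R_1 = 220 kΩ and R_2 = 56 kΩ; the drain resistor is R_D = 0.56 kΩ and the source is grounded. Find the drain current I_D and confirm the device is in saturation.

I_D ≈ 2.5 mA

V_G = V_DD·R_2/(R_1+R_2) = 15×56/276 = 3.04 V. With the source grounded, V_GS = V_G = 3.04 V.
Assume saturation: I_D = (k_n/2)(V_GS − V_t)² = (2.4/2)×(3.04 − 1.6)² = 1.2×1.44² = 2.5 mA.
V_DS = V_DD − I_D·R_D = 15 − 2.5×0.56 = 13.6 V.
Saturation requires V_DS ≥ V_GS − V_t = 1.44 V; 13.6 ≥ 1.44 ✓.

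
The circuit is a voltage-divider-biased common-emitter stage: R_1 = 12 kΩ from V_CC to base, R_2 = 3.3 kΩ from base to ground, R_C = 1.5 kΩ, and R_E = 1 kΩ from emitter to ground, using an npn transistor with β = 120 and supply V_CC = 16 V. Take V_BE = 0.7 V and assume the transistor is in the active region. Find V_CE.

V_CE ≈ 9.3 V

Thevenize the base divider: V_Th = V_CC·R_2/(R_1+R_2) = 16×3.3/15.3 = 3.45 V, R_Th = R_1‖R_2 = 2.59 kΩ.
Base-emitter loop: V_Th = I_B·R_Th + V_BE + (β+1)I_B·R_E, so I_B = (3.45 − 0.7) / (2.59 + 121×1) = 0.0223 mA.
I_C = β·I_B = 120×0.0223 = 2.67 mA, and I_E = (β+1)I_B = 2.69 mA.
V_CE = V_CC − I_C·R_C − I_E·R_E = 16 − 2.67×1.5 − 2.69×1 = 9.3 V.
V_CE = 9.3 V > 0.2 V confirms active-region operation.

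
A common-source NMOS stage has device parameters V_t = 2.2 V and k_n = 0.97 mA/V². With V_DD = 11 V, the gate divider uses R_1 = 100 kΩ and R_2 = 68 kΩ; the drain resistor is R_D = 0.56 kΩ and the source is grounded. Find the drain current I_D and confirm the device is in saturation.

V_G = V_DD·R_2/(R_1+R_2) = 11×68/168 = 4.45 V. With the source grounded, V_GS = V_G = 4.45 V.
Assume saturation: I_D = (k_n/2)(V_GS − V_t)² = (0.97/2)×(4.45 − 2.2)² = 0.485×2.25² = 2.46 mA.
V_DS = V_DD − I_D·R_D = 11 − 2.46×0.56 = 9.62 V.
Saturation requires V_DS ≥ V_GS − V_t = 2.25 V; 9.62 ≥ 2.25 ✓.

I_D ≈ 2.5 mA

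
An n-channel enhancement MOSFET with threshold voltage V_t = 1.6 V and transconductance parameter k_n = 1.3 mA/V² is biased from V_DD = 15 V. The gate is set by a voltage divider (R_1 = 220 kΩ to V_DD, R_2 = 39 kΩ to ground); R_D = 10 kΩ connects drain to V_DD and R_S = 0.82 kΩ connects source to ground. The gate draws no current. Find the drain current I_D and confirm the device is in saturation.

V_G = V_DD·R_2/(R_1+R_2) = 15×39/259 = 2.26 V.
Assume saturation: I_D = (k_n/2)(V_GS − V_t)² with V_GS = V_G − I_D·R_S = 2.26 − 0.82·I_D.
Substituting gives 0.437·I_D² − 1.7·I_D + 0.282 = 0, with roots I_D = 0.173 or 3.72 mA.
The root I_D = 3.72 mA gives V_GS = -0.793 V ≤ V_t, so take I_D = 0.173 mA.
Then V_GS = 2.12 V and V_DS = V_DD − I_D(R_D+R_S) = 15 − 0.173×10.8 = 13.1 V.
Saturation requires V_DS ≥ V_GS − V_t = 0.516 V; 13.1 ≥ 0.516 ✓.

I_D ≈ 0.17 mA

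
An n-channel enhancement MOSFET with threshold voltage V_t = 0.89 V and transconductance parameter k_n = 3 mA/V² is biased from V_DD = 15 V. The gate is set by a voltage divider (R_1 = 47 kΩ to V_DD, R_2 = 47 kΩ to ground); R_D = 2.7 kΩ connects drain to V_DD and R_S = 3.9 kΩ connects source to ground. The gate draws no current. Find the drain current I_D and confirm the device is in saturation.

I_D ≈ 1.4 mA

V_G = V_DD·R_2/(R_1+R_2) = 15×47/94 = 7.5 V.
Assume saturation: I_D = (k_n/2)(V_GS − V_t)² with V_GS = V_G − I_D·R_S = 7.5 − 3.9·I_D.
Substituting gives 22.8·I_D² − 78.3·I_D + 65.5 = 0, with roots I_D = 1.44 or 1.99 mA.
The root I_D = 1.99 mA gives V_GS = -0.262 V ≤ V_t, so take I_D = 1.44 mA.
Then V_GS = 1.87 V and V_DS = V_DD − I_D(R_D+R_S) = 15 − 1.44×6.6 = 5.47 V.
Saturation requires V_DS ≥ V_GS − V_t = 0.981 V; 5.47 ≥ 0.981 ✓.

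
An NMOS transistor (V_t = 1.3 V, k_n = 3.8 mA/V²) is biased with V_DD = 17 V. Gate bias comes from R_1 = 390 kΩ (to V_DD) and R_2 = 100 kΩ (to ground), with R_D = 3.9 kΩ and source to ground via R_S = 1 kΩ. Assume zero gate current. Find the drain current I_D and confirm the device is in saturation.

V_G = V_DD·R_2/(R_1+R_2) = 17×100/490 = 3.47 V.
Assume saturation: I_D = (k_n/2)(V_GS − V_t)² with V_GS = V_G − I_D·R_S = 3.47 − 1·I_D.
Substituting gives 1.9·I_D² − 9.24·I_D + 8.94 = 0, with roots I_D = 1.33 or 3.53 mA.
The root I_D = 3.53 mA gives V_GS = -0.0636 V ≤ V_t, so take I_D = 1.33 mA.
Then V_GS = 2.14 V and V_DS = V_DD − I_D(R_D+R_S) = 17 − 1.33×4.9 = 10.5 V.
Saturation requires V_DS ≥ V_GS − V_t = 0.837 V; 10.5 ≥ 0.837 ✓.

I_D ≈ 1.3 mA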